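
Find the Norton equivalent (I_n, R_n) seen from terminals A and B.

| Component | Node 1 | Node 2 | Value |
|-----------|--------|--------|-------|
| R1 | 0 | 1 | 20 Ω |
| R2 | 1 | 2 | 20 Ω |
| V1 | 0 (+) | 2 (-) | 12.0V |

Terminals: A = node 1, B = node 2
Find the Thévenin equivalent first; then I_n = V_th/R_th and R_n = R_th.
Step 1 — V_th is the open-circuit voltage V_A - V_B (nothing connected across the terminals).
Nodal analysis, taking node 2 as the 0 V reference.
Source V1 fixes V_0 = 12 V.
KCL at each unknown node (sum of currents leaving = 0; resistances in Ω):
  Node 1: (V_1 - 12)/20 + (V_1 - 0)/20 = 0
Collecting terms: 0.1 × V_1 = 0.6  =>  V_1 = 6 V
V_th = V_1 - V_2 = 6 - 0 = 6 V
Step 2 — R_th: zero the source — replace V1 by a short circuit (node 2 merges into node 0) — and find the resistance seen between A (node 1) and B (node 0).
Reduce the network between node 1 (A) and node 0 (B) by series/parallel combination:
  Rp1 = R1 ‖ R2 (parallel, both between nodes 0 and 1) = 1/(1/20 + 1/20) = 10 Ω
R_th = 10 Ω
I_n = V_th/R_th = 6/10 = 0.6 A, and R_n = R_th = 10 Ω

Final answer: I_n = 0.6 A, R_n = 10 Ω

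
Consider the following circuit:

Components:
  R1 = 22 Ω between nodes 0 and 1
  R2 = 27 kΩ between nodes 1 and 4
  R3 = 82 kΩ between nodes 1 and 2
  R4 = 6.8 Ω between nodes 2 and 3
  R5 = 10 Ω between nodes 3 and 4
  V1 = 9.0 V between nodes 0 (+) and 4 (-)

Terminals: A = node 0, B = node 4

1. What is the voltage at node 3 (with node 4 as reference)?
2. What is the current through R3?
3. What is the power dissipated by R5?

Nodal analysis, taking node 4 as the 0 V reference.
Source V1 fixes V_0 = 9 V.
KCL at each unknown node (sum of currents leaving = 0; resistances in Ω):
  Node 1: (V_1 - 9)/22 + (V_1 - 0)/27000 + (V_1 - V_2)/82000 = 0
  Node 2: (V_2 - V_1)/82000 + (V_2 - V_3)/6.8 = 0
  Node 3: (V_3 - V_2)/6.8 + (V_3 - 0)/10 = 0
Collecting terms (coefficients in siemens):
  0.0455·V_1 - 0.0000122·V_2 = 0.4091
  0.1471·V_2 - 0.0000122·V_1 - 0.1471·V_3 = 0
  0.2471·V_3 - 0.1471·V_2 = 0
Solving these 3 simultaneous equations (Gaussian elimination) gives:
  V_1 = 8.99 V, V_2 = 0.001842 V, V_3 = 0.001096 V
Part 1:
  Read off the nodal solution: V_3 = 0.001096 V
Part 2:
  I_R3 = (V_1 - V_2)/R3 = (8.99 - 0.001842)/82000 = 0.0001096 A
  Magnitude: I_R3 = 0.0001096 A
Part 3:
  I_R5 = (V_3 - V_4)/R5 = (0.001096 - 0)/10 = 0.0001096 A
  P_R5 = I_R5² × R5 = (0.0001096)² × 10 = 0.0000001202 W

Final answers:
1. V_3 = 0.001096 V
2. I_R3 = 0.0001096 A
3. P_R5 = 1.202e-07 W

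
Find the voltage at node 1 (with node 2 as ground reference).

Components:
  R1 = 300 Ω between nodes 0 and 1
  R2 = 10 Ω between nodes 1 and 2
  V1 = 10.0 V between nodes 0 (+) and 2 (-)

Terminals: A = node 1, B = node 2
Nodal analysis, taking node 2 as the 0 V reference.
Source V1 fixes V_0 = 10 V.
KCL at each unknown node (sum of currents leaving = 0; resistances in Ω):
  Node 1: (V_1 - 10)/300 + (V_1 - 0)/10 = 0
Collecting terms: 0.1033 × V_1 = 0.03333  =>  V_1 = 0.3226 V
The requested potential is V_1 = 0.3226 V.

Final answer: V_1 = 0.3226 V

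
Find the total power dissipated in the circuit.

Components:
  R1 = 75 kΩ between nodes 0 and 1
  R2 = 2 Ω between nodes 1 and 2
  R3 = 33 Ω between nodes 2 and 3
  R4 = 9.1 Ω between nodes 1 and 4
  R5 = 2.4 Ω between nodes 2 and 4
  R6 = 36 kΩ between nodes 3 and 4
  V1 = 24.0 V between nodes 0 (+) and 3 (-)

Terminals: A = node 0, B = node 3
Nodal analysis, taking node 3 as the 0 V reference.
Source V1 fixes V_0 = 24 V.
KCL at each unknown node (sum of currents leaving = 0; resistances in Ω):
  Node 1: (V_1 - 24)/75000 + (V_1 - V_2)/2 + (V_1 - V_4)/9.1 = 0
  Node 2: (V_2 - V_1)/2 + (V_2 - 0)/33 + (V_2 - V_4)/2.4 = 0
  Node 4: (V_4 - V_1)/9.1 + (V_4 - V_2)/2.4 + (V_4 - 0)/36000 = 0
Collecting terms (coefficients in siemens):
  0.6099·V_1 - 0.5·V_2 - 0.1099·V_4 = 0.00032
  0.947·V_2 - 0.5·V_1 - 0.4167·V_4 = 0
  0.5266·V_4 - 0.1099·V_1 - 0.4167·V_2 = 0
Solving these 3 simultaneous equations (Gaussian elimination) gives:
  V_1 = 0.01109 V, V_2 = 0.01055 V, V_4 = 0.01066 V
Power in each resistor, P = (ΔV)²/R:
  P_R1 = (24 - 0.01109)²/75000 = 0.007673 W
  P_R2 = (0.01109 - 0.01055)²/2 = 0.0000001484 W
  P_R3 = (0.01055 - 0)²/33 = 0.00000337 W
  P_R4 = (0.01109 - 0.01066)²/9.1 = 0.00000002048 W
  P_R5 = (0.01055 - 0.01066)²/2.4 = 0.000000005334 W
  P_R6 = (0 - 0.01066)²/36000 = 0.000000003156 W
P_total = P_R1 + P_R2 + P_R3 + P_R4 + P_R5 + P_R6 = 0.007676 W

Final answer: 0.007676 W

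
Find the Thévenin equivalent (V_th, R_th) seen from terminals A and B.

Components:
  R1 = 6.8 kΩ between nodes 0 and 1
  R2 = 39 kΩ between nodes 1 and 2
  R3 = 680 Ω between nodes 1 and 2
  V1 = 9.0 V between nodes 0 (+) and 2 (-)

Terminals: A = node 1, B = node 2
Step 1 — V_th is the open-circuit voltage V_A - V_B (nothing connected across the terminals).
Nodal analysis, taking node 2 as the 0 V reference.
Source V1 fixes V_0 = 9 V.
KCL at each unknown node (sum of currents leaving = 0; resistances in Ω):
  Node 1: (V_1 - 9)/6800 + (V_1 - 0)/39000 + (V_1 - 0)/680 = 0
Collecting terms: 0.001643 × V_1 = 0.001324  =>  V_1 = 0.8054 V
V_th = V_1 - V_2 = 0.8054 - 0 = 0.8054 V
Step 2 — R_th: zero the source — replace V1 by a short circuit (node 2 merges into node 0) — and find the resistance seen between A (node 1) and B (node 0).
Reduce the network between node 1 (A) and node 0 (B) by series/parallel combination:
  Rp1 = R1 ‖ R2 ‖ R3 (parallel, all between nodes 0 and 1) = 1/(1/6800 + 1/39000 + 1/680) = 608.5 Ω
R_th = 608.5 Ω

Final answer: V_th = 0.8054 V, R_th = 608.5 Ω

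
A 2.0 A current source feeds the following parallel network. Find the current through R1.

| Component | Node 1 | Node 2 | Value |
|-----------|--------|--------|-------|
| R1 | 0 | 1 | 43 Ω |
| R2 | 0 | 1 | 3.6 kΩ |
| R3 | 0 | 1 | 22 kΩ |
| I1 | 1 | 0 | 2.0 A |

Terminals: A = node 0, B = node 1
All resistors sit directly between nodes 0 and 1, so they are in parallel and share one voltage V; the full source current 2 A splits among them.
1/R_par = 1/43 + 1/3600 + 1/22000 = 0.02358 S  =>  R_par = 42.41 Ω
V = I × R_par = 2 × 42.41 = 84.82 V
I_R1 = V/R1 = 84.82/43 = 1.973 A

Final answer: 1.973 A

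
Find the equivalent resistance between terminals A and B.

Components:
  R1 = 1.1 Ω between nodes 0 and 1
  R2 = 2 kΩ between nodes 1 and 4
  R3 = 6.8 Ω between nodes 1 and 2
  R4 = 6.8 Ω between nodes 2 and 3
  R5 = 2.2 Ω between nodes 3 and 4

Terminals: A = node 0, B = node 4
Reduce the network between node 0 (A) and node 4 (B) by series/parallel combination:
  Rs1 = R3 + R4 (series, joined only at node 2) = 6.8 + 6.8 = 13.6 Ω
  Rs2 = R5 + Rs1 (series, joined only at node 3) = 2.2 + 13.6 = 15.8 Ω
  Rp1 = R2 ‖ Rs2 (parallel, both between nodes 1 and 4) = 1/(1/2000 + 1/15.8) = 15.68 Ω
  Rs3 = R1 + Rp1 (series, joined only at node 1) = 1.1 + 15.68 = 16.78 Ω
R_eq = 16.78 Ω

Final answer: 16.78 Ω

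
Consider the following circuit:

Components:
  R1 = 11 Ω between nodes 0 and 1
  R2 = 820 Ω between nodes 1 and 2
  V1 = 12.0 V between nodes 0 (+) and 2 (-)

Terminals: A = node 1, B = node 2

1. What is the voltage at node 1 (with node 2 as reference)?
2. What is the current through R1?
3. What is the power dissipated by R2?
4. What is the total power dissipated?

Nodal analysis, taking node 2 as the 0 V reference.
Source V1 fixes V_0 = 12 V.
KCL at each unknown node (sum of currents leaving = 0; resistances in Ω):
  Node 1: (V_1 - 12)/11 + (V_1 - 0)/820 = 0
Collecting terms: 0.09213 × V_1 = 1.091  =>  V_1 = 11.84 V
Part 1:
  Read off the nodal solution: V_1 = 11.84 V
Part 2:
  I_R1 = (V_0 - V_1)/R1 = (12 - 11.84)/11 = 0.01444 A
  Magnitude: I_R1 = 0.01444 A
Part 3:
  I_R2 = (V_1 - V_2)/R2 = (11.84 - 0)/820 = 0.01444 A
  P_R2 = I_R2² × R2 = (0.01444)² × 820 = 0.171 W
Part 4:
  Power in each resistor, P = (ΔV)²/R:
    P_R1 = (12 - 11.84)²/11 = 0.002294 W
    P_R2 = (11.84 - 0)²/820 = 0.171 W
  P_total = P_R1 + P_R2 = 0.1733 W

Final answers:
1. V_1 = 11.84 V
2. I_R1 = 0.01444 A
3. P_R2 = 0.171 W
4. P_total = 0.1733 W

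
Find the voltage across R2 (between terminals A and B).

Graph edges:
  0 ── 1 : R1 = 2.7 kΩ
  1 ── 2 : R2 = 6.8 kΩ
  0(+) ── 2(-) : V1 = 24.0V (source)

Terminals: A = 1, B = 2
R1 and R2 are in series across V1 (node 0 → node 1 → node 2), and the output A–B is taken across R2, so this is a voltage divider.
Series current: I = V1/(R1 + R2) = 24/(2700 + 6800) = 24/9500 = 0.002526 A
V_R2 = I × R2 = V1 × R2/(R1 + R2) = 24 × 6800/9500 = 17.18 V

Final answer: 17.18 V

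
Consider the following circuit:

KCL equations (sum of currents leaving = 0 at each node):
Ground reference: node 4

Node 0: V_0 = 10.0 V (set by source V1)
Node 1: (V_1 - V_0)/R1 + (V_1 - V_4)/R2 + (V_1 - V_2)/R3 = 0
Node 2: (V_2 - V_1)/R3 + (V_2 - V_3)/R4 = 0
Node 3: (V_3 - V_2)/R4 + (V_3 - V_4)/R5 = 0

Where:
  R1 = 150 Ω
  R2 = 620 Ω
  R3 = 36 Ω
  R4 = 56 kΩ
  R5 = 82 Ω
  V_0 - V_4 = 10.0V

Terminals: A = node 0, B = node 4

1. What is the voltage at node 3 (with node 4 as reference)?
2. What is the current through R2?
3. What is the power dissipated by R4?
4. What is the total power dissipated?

Nodal analysis, taking node 4 as the 0 V reference.
Source V1 fixes V_0 = 10 V.
KCL at each unknown node (sum of currents leaving = 0; resistances in Ω):
  Node 1: (V_1 - 10)/150 + (V_1 - 0)/620 + (V_1 - V_2)/36 = 0
  Node 2: (V_2 - V_1)/36 + (V_2 - V_3)/56000 = 0
  Node 3: (V_3 - V_2)/56000 + (V_3 - 0)/82 = 0
Collecting terms (coefficients in siemens):
  0.03606·V_1 - 0.02778·V_2 = 0.06667
  0.0278·V_2 - 0.02778·V_1 - 0.00001786·V_3 = 0
  0.01221·V_3 - 0.00001786·V_2 = 0
Solving these 3 simultaneous equations (Gaussian elimination) gives:
  V_1 = 8.035 V, V_2 = 8.03 V, V_3 = 0.01174 V
Part 1:
  Read off the nodal solution: V_3 = 0.01174 V
Part 2:
  I_R2 = (V_1 - V_4)/R2 = (8.035 - 0)/620 = 0.01296 A
  Magnitude: I_R2 = 0.01296 A
Part 3:
  I_R4 = (V_2 - V_3)/R4 = (8.03 - 0.01174)/56000 = 0.0001432 A
  P_R4 = I_R4² × R4 = (0.0001432)² × 56000 = 0.001148 W
Part 4:
  Power in each resistor, P = (ΔV)²/R:
    P_R1 = (10 - 8.035)²/150 = 0.02575 W
    P_R2 = (8.035 - 0)²/620 = 0.1041 W
    P_R3 = (8.035 - 8.03)²/36 = 0.000000738 W
    P_R4 = (8.03 - 0.01174)²/56000 = 0.001148 W
    P_R5 = (0.01174 - 0)²/82 = 0.000001681 W
  P_total = P_R1 + P_R2 + P_R3 + P_R4 + P_R5 = 0.131 W

Final answers:
1. V_3 = 0.01174 V
2. I_R2 = 0.01296 A
3. P_R4 = 0.001148 W
4. P_total = 0.131 W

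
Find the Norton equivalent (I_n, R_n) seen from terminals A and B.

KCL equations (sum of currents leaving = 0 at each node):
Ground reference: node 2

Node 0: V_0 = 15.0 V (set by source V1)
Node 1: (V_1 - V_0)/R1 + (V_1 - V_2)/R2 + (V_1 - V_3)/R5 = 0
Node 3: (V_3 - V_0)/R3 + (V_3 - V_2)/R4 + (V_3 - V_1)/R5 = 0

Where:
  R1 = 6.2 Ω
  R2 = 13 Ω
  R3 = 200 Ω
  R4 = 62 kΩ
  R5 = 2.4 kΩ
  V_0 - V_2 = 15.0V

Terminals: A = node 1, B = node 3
Find the Thévenin equivalent first; then I_n = V_th/R_th and R_n = R_th.
Step 1 — V_th is the open-circuit voltage V_A - V_B (nothing connected across the terminals).
Nodal analysis, taking node 2 as the 0 V reference.
Source V1 fixes V_0 = 15 V.
KCL at each unknown node (sum of currents leaving = 0; resistances in Ω):
  Node 1: (V_1 - 15)/6.2 + (V_1 - 0)/13 + (V_1 - V_3)/2400 = 0
  Node 3: (V_3 - 15)/200 + (V_3 - 0)/62000 + (V_3 - V_1)/2400 = 0
Collecting terms (coefficients in siemens):
  0.2386·V_1 - 0.0004167·V_3 = 2.419
  0.005433·V_3 - 0.0004167·V_1 = 0.075
Determinant D = (0.2386)(0.005433) - (-0.0004167)(-0.0004167) = 0.001296
V_1 = [(2.419)(0.005433) - (-0.0004167)(0.075)]/D = 10.16 V
V_3 = [(0.2386)(0.075) - (2.419)(-0.0004167)]/D = 14.58 V
V_th = V_1 - V_3 = 10.16 - 14.58 = -4.421 V
Step 2 — R_th: zero the source — replace V1 by a short circuit (node 2 merges into node 0) — and find the resistance seen between A (node 1) and B (node 3).
Reduce the network between node 1 (A) and node 3 (B) by series/parallel combination:
  Rp1 = R1 ‖ R2 (parallel, both between nodes 0 and 1) = 1/(1/6.2 + 1/13) = 4.198 Ω
  Rp2 = R3 ‖ R4 (parallel, both between nodes 0 and 3) = 1/(1/200 + 1/62000) = 199.4 Ω
  Rs1 = Rp1 + Rp2 (series, joined only at node 0) = 4.198 + 199.4 = 203.6 Ω
  Rp3 = R5 ‖ Rs1 (parallel, both between nodes 1 and 3) = 1/(1/2400 + 1/203.6) = 187.6 Ω
R_th = 187.6 Ω
I_n = V_th/R_th = -4.421/187.6 = -0.02356 A, and R_n = R_th = 187.6 Ω

Final answer: I_n = -0.02356 A, R_n = 187.6 Ω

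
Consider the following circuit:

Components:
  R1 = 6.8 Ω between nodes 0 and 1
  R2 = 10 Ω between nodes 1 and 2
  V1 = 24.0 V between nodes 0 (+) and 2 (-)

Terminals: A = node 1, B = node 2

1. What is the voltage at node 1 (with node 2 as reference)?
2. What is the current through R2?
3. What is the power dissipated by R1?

Nodal analysis, taking node 2 as the 0 V reference.
Source V1 fixes V_0 = 24 V.
KCL at each unknown node (sum of currents leaving = 0; resistances in Ω):
  Node 1: (V_1 - 24)/6.8 + (V_1 - 0)/10 = 0
Collecting terms: 0.2471 × V_1 = 3.529  =>  V_1 = 14.29 V
Part 1:
  Read off the nodal solution: V_1 = 14.29 V
Part 2:
  I_R2 = (V_1 - V_2)/R2 = (14.29 - 0)/10 = 1.429 A
  Magnitude: I_R2 = 1.429 A
Part 3:
  I_R1 = (V_0 - V_1)/R1 = (24 - 14.29)/6.8 = 1.429 A
  P_R1 = I_R1² × R1 = (1.429)² × 6.8 = 13.88 W

Final answers:
1. V_1 = 14.29 V
2. I_R2 = 1.429 A
3. P_R1 = 13.88 W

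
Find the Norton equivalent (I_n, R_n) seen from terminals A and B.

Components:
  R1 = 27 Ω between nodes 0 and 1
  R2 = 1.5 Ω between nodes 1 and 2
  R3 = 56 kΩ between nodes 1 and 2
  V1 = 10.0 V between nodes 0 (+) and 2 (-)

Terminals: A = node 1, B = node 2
Find the Thévenin equivalent first; then I_n = V_th/R_th and R_n = R_th.
Step 1 — V_th is the open-circuit voltage V_A - V_B (nothing connected across the terminals).
Nodal analysis, taking node 2 as the 0 V reference.
Source V1 fixes V_0 = 10 V.
KCL at each unknown node (sum of currents leaving = 0; resistances in Ω):
  Node 1: (V_1 - 10)/27 + (V_1 - 0)/1.5 + (V_1 - 0)/56000 = 0
Collecting terms: 0.7037 × V_1 = 0.3704  =>  V_1 = 0.5263 V
V_th = V_1 - V_2 = 0.5263 - 0 = 0.5263 V
Step 2 — R_th: zero the source — replace V1 by a short circuit (node 2 merges into node 0) — and find the resistance seen between A (node 1) and B (node 0).
Reduce the network between node 1 (A) and node 0 (B) by series/parallel combination:
  Rp1 = R1 ‖ R2 ‖ R3 (parallel, all between nodes 0 and 1) = 1/(1/27 + 1/1.5 + 1/56000) = 1.421 Ω
R_th = 1.421 Ω
I_n = V_th/R_th = 0.5263/1.421 = 0.3704 A, and R_n = R_th = 1.421 Ω

Final answer: I_n = 0.3704 A, R_n = 1.421 Ω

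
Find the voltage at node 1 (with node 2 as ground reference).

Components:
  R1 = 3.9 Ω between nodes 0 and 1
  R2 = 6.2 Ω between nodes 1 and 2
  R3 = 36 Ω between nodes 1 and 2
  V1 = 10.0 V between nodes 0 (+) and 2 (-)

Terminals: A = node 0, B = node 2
Nodal analysis, taking node 2 as the 0 V reference.
Source V1 fixes V_0 = 10 V.
KCL at each unknown node (sum of currents leaving = 0; resistances in Ω):
  Node 1: (V_1 - 10)/3.9 + (V_1 - 0)/6.2 + (V_1 - 0)/36 = 0
Collecting terms: 0.4455 × V_1 = 2.564  =>  V_1 = 5.756 V
The requested potential is V_1 = 5.756 V.

Final answer: V_1 = 5.756 V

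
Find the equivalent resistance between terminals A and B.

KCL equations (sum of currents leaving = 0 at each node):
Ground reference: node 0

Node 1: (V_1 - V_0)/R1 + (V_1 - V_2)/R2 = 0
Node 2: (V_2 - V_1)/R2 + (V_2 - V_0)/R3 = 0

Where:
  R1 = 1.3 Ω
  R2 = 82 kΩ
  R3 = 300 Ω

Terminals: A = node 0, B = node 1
Reduce the network between node 0 (A) and node 1 (B) by series/parallel combination:
  Rs1 = R3 + R2 (series, joined only at node 2) = 300 + 82000 = 82300 Ω
  Rp1 = R1 ‖ Rs1 (parallel, both between nodes 0 and 1) = 1/(1/1.3 + 1/82300) = 1.3 Ω
R_eq = 1.3 Ω

Final answer: 1.3 Ω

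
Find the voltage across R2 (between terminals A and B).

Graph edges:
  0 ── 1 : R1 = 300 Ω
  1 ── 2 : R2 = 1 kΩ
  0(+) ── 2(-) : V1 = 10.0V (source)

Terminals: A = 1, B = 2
R1 and R2 are in series across V1 (node 0 → node 1 → node 2), and the output A–B is taken across R2, so this is a voltage divider.
Series current: I = V1/(R1 + R2) = 10/(300 + 1000) = 10/1300 = 0.007692 A
V_R2 = I × R2 = V1 × R2/(R1 + R2) = 10 × 1000/1300 = 7.692 V

Final answer: 7.692 V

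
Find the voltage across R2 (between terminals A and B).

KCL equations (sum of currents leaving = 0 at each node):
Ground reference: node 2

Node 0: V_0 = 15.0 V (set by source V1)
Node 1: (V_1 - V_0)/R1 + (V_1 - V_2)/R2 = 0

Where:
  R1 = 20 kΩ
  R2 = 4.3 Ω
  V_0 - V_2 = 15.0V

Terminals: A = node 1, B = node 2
R1 and R2 are in series across V1 (node 0 → node 1 → node 2), and the output A–B is taken across R2, so this is a voltage divider.
Series current: I = V1/(R1 + R2) = 15/(20000 + 4.3) = 15/20000 = 0.0007498 A
V_R2 = I × R2 = V1 × R2/(R1 + R2) = 15 × 4.3/20000 = 0.003224 V

Final answer: 0.003224 V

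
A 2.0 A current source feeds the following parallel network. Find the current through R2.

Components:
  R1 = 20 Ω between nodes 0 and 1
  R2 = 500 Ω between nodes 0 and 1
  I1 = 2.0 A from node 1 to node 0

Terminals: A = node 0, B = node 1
All resistors sit directly between nodes 0 and 1, so they are in parallel and share one voltage V; the full source current 2 A splits among them.
1/R_par = 1/20 + 1/500 = 0.052 S  =>  R_par = 19.23 Ω
V = I × R_par = 2 × 19.23 = 38.46 V
I_R2 = V/R2 = 38.46/500 = 0.07692 A

Final answer: 0.07692 A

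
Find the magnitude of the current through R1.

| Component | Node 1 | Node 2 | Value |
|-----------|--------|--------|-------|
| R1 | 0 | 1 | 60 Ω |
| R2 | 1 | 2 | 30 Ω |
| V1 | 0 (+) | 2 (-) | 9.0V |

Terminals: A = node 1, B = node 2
Nodal analysis, taking node 2 as the 0 V reference.
Source V1 fixes V_0 = 9 V.
KCL at each unknown node (sum of currents leaving = 0; resistances in Ω):
  Node 1: (V_1 - 9)/60 + (V_1 - 0)/30 = 0
Collecting terms: 0.05 × V_1 = 0.15  =>  V_1 = 3 V
I_R1 = (V_0 - V_1)/R1 = (9 - 3)/60 = 0.1 A
|I_R1| = 0.1 A

Final answer: |I_R1| = 0.1 A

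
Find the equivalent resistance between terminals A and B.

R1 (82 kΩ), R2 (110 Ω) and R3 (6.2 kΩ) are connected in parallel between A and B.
Reduce the network between node 0 (A) and node 1 (B) by series/parallel combination:
  Rp1 = R1 ‖ R2 ‖ R3 (parallel, all between nodes 0 and 1) = 1/(1/82000 + 1/110 + 1/6200) = 107.9 Ω
R_eq = 107.9 Ω

Final answer: 107.9 Ω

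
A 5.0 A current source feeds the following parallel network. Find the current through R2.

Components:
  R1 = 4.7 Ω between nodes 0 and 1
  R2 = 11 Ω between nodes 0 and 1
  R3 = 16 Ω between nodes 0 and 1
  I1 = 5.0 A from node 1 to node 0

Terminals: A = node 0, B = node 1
All resistors sit directly between nodes 0 and 1, so they are in parallel and share one voltage V; the full source current 5 A splits among them.
1/R_par = 1/4.7 + 1/11 + 1/16 = 0.3662 S  =>  R_par = 2.731 Ω
V = I × R_par = 5 × 2.731 = 13.65 V
I_R2 = V/R2 = 13.65/11 = 1.241 A

Final answer: 1.241 A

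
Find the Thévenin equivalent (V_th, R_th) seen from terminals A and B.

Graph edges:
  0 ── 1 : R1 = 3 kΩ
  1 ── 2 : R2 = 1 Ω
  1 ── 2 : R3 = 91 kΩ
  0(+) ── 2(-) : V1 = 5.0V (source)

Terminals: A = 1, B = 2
Step 1 — V_th is the open-circuit voltage V_A - V_B (nothing connected across the terminals).
Nodal analysis, taking node 2 as the 0 V reference.
Source V1 fixes V_0 = 5 V.
KCL at each unknown node (sum of currents leaving = 0; resistances in Ω):
  Node 1: (V_1 - 5)/3000 + (V_1 - 0)/1 + (V_1 - 0)/91000 = 0
Collecting terms: 1 × V_1 = 0.001667  =>  V_1 = 0.001666 V
V_th = V_1 - V_2 = 0.001666 - 0 = 0.001666 V
Step 2 — R_th: zero the source — replace V1 by a short circuit (node 2 merges into node 0) — and find the resistance seen between A (node 1) and B (node 0).
Reduce the network between node 1 (A) and node 0 (B) by series/parallel combination:
  Rp1 = R1 ‖ R2 ‖ R3 (parallel, all between nodes 0 and 1) = 1/(1/3000 + 1/1 + 1/91000) = 0.9997 Ω
R_th = 0.9997 Ω

Final answer: V_th = 0.001666 V, R_th = 0.9997 Ω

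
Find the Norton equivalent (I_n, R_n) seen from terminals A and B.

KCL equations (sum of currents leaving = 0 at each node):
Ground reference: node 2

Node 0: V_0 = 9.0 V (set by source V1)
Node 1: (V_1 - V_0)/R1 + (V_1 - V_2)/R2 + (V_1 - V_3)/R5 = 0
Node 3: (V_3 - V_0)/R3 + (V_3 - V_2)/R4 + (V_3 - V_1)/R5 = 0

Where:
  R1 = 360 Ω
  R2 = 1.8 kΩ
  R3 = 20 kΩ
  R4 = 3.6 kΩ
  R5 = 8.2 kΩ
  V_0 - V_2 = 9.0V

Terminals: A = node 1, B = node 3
Find the Thévenin equivalent first; then I_n = V_th/R_th and R_n = R_th.
Step 1 — V_th is the open-circuit voltage V_A - V_B (nothing connected across the terminals).
Nodal analysis, taking node 2 as the 0 V reference.
Source V1 fixes V_0 = 9 V.
KCL at each unknown node (sum of currents leaving = 0; resistances in Ω):
  Node 1: (V_1 - 9)/360 + (V_1 - 0)/1800 + (V_1 - V_3)/8200 = 0
  Node 3: (V_3 - 9)/20000 + (V_3 - 0)/3600 + (V_3 - V_1)/8200 = 0
Collecting terms (coefficients in siemens):
  0.003455·V_1 - 0.000122·V_3 = 0.025
  0.0004497·V_3 - 0.000122·V_1 = 0.00045
Determinant D = (0.003455)(0.0004497) - (-0.000122)(-0.000122) = 0.000001539
V_1 = [(0.025)(0.0004497) - (-0.000122)(0.00045)]/D = 7.341 V
V_3 = [(0.003455)(0.00045) - (0.025)(-0.000122)]/D = 2.991 V
V_th = V_1 - V_3 = 7.341 - 2.991 = 4.35 V
Step 2 — R_th: zero the source — replace V1 by a short circuit (node 2 merges into node 0) — and find the resistance seen between A (node 1) and B (node 3).
Reduce the network between node 1 (A) and node 3 (B) by series/parallel combination:
  Rp1 = R1 ‖ R2 (parallel, both between nodes 0 and 1) = 1/(1/360 + 1/1800) = 300 Ω
  Rp2 = R3 ‖ R4 (parallel, both between nodes 0 and 3) = 1/(1/20000 + 1/3600) = 3051 Ω
  Rs1 = Rp1 + Rp2 (series, joined only at node 0) = 300 + 3051 = 3351 Ω
  Rp3 = R5 ‖ Rs1 (parallel, both between nodes 1 and 3) = 1/(1/8200 + 1/3351) = 2379 Ω
R_th = 2.379 kΩ
I_n = V_th/R_th = 4.35/2379 = 0.001829 A, and R_n = R_th = 2.379 kΩ

Final answer: I_n = 0.001829 A, R_n = 2.379 kΩ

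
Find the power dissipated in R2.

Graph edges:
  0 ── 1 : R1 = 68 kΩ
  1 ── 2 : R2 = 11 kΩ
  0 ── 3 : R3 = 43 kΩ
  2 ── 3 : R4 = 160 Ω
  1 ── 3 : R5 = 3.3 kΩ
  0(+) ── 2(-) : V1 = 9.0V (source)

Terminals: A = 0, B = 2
Nodal analysis, taking node 2 as the 0 V reference.
Source V1 fixes V_0 = 9 V.
KCL at each unknown node (sum of currents leaving = 0; resistances in Ω):
  Node 1: (V_1 - 9)/68000 + (V_1 - 0)/11000 + (V_1 - V_3)/3300 = 0
  Node 3: (V_3 - 9)/43000 + (V_3 - 0)/160 + (V_3 - V_1)/3300 = 0
Collecting terms (coefficients in siemens):
  0.0004086·V_1 - 0.000303·V_3 = 0.0001324
  0.006576·V_3 - 0.000303·V_1 = 0.0002093
Determinant D = (0.0004086)(0.006576) - (-0.000303)(-0.000303) = 0.000002596
V_1 = [(0.0001324)(0.006576) - (-0.000303)(0.0002093)]/D = 0.3598 V
V_3 = [(0.0004086)(0.0002093) - (0.0001324)(-0.000303)]/D = 0.04841 V
I_R2 = (V_1 - V_2)/R2 = (0.3598 - 0)/11000 = 0.00003271 A
P_R2 = I_R2² × R2 = (0.00003271)² × 11000 = 0.00001177 W

Final answer: 1.177e-05 W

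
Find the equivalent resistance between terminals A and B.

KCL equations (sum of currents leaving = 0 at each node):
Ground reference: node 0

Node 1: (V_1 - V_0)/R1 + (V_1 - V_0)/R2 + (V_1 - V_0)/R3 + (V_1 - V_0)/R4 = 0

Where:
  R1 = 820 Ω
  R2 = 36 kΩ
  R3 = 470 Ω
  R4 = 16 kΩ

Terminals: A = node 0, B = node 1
Reduce the network between node 0 (A) and node 1 (B) by series/parallel combination:
  Rp1 = R1 ‖ R2 ‖ R3 ‖ R4 (parallel, all between nodes 0 and 1) = 1/(1/820 + 1/36000 + 1/470 + 1/16000) = 290.9 Ω
R_eq = 290.9 Ω

Final answer: 290.9 Ω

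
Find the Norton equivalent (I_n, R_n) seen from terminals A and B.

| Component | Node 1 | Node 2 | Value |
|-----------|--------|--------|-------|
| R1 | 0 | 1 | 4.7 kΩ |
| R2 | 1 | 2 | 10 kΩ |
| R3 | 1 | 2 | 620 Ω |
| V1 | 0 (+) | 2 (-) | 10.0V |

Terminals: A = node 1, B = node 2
Find the Thévenin equivalent first; then I_n = V_th/R_th and R_n = R_th.
Step 1 — V_th is the open-circuit voltage V_A - V_B (nothing connected across the terminals).
Nodal analysis, taking node 2 as the 0 V reference.
Source V1 fixes V_0 = 10 V.
KCL at each unknown node (sum of currents leaving = 0; resistances in Ω):
  Node 1: (V_1 - 10)/4700 + (V_1 - 0)/10000 + (V_1 - 0)/620 = 0
Collecting terms: 0.001926 × V_1 = 0.002128  =>  V_1 = 1.105 V
V_th = V_1 - V_2 = 1.105 - 0 = 1.105 V
Step 2 — R_th: zero the source — replace V1 by a short circuit (node 2 merges into node 0) — and find the resistance seen between A (node 1) and B (node 0).
Reduce the network between node 1 (A) and node 0 (B) by series/parallel combination:
  Rp1 = R1 ‖ R2 ‖ R3 (parallel, all between nodes 0 and 1) = 1/(1/4700 + 1/10000 + 1/620) = 519.3 Ω
R_th = 519.3 Ω
I_n = V_th/R_th = 1.105/519.3 = 0.002128 A, and R_n = R_th = 519.3 Ω

Final answer: I_n = 0.002128 A, R_n = 519.3 Ω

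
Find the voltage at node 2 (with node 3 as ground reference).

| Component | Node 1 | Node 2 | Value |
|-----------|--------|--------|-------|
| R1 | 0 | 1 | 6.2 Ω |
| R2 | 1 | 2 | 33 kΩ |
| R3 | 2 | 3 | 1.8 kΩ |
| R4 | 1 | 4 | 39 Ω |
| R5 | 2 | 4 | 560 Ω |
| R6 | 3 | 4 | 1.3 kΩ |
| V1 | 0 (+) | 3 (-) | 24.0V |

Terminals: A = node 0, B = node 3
Nodal analysis, taking node 3 as the 0 V reference.
Source V1 fixes V_0 = 24 V.
KCL at each unknown node (sum of currents leaving = 0; resistances in Ω):
  Node 1: (V_1 - 24)/6.2 + (V_1 - V_2)/33000 + (V_1 - V_4)/39 = 0
  Node 2: (V_2 - V_1)/33000 + (V_2 - 0)/1800 + (V_2 - V_4)/560 = 0
  Node 4: (V_4 - V_1)/39 + (V_4 - V_2)/560 + (V_4 - 0)/1300 = 0
Collecting terms (coefficients in siemens):
  0.187·V_1 - 0.0000303·V_2 - 0.02564·V_4 = 3.871
  0.002372·V_2 - 0.0000303·V_1 - 0.001786·V_4 = 0
  0.0282·V_4 - 0.02564·V_1 - 0.001786·V_2 = 0
Solving these 3 simultaneous equations (Gaussian elimination) gives:
  V_1 = 23.83 V, V_2 = 17.46 V, V_4 = 22.78 V
The requested potential is V_2 = 17.46 V.

Final answer: V_2 = 17.46 V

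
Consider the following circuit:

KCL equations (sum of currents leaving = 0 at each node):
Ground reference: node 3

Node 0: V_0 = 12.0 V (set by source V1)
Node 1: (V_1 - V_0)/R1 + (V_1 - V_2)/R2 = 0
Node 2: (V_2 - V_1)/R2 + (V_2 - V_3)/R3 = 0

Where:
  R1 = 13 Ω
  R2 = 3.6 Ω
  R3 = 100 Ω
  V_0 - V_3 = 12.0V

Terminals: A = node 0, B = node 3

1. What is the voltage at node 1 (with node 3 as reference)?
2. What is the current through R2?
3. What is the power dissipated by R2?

Nodal analysis, taking node 3 as the 0 V reference.
Source V1 fixes V_0 = 12 V.
KCL at each unknown node (sum of currents leaving = 0; resistances in Ω):
  Node 1: (V_1 - 12)/13 + (V_1 - V_2)/3.6 = 0
  Node 2: (V_2 - V_1)/3.6 + (V_2 - 0)/100 = 0
Collecting terms (coefficients in siemens):
  0.3547·V_1 - 0.2778·V_2 = 0.9231
  0.2878·V_2 - 0.2778·V_1 = 0
Determinant D = (0.3547)(0.2878) - (-0.2778)(-0.2778) = 0.02491
V_1 = [(0.9231)(0.2878) - (-0.2778)(0)]/D = 10.66 V
V_2 = [(0.3547)(0) - (0.9231)(-0.2778)]/D = 10.29 V
Part 1:
  Read off the nodal solution: V_1 = 10.66 V
Part 2:
  I_R2 = (V_1 - V_2)/R2 = (10.66 - 10.29)/3.6 = 0.1029 A
  Magnitude: I_R2 = 0.1029 A
Part 3:
  I_R2 = (V_1 - V_2)/R2 = (10.66 - 10.29)/3.6 = 0.1029 A
  P_R2 = I_R2² × R2 = (0.1029)² × 3.6 = 0.03813 W

Final answers:
1. V_1 = 10.66 V
2. I_R2 = 0.1029 A
3. P_R2 = 0.03813 W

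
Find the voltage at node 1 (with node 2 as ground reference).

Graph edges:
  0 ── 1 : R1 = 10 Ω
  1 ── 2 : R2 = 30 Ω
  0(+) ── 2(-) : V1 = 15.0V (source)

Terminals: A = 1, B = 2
Nodal analysis, taking node 2 as the 0 V reference.
Source V1 fixes V_0 = 15 V.
KCL at each unknown node (sum of currents leaving = 0; resistances in Ω):
  Node 1: (V_1 - 15)/10 + (V_1 - 0)/30 = 0
Collecting terms: 0.1333 × V_1 = 1.5  =>  V_1 = 11.25 V
The requested potential is V_1 = 11.25 V.

Final answer: V_1 = 11.25 V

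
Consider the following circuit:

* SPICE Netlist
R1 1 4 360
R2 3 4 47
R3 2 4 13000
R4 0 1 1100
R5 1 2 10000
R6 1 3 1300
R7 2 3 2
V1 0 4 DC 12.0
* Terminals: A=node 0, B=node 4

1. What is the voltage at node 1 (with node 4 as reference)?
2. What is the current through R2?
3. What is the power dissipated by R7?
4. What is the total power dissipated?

Nodal analysis, taking node 4 as the 0 V reference.
Source V1 fixes V_0 = 12 V.
KCL at each unknown node (sum of currents leaving = 0; resistances in Ω):
  Node 1: (V_1 - 0)/360 + (V_1 - 12)/1100 + (V_1 - V_2)/10000 + (V_1 - V_3)/1300 = 0
  Node 2: (V_2 - 0)/13000 + (V_2 - V_1)/10000 + (V_2 - V_3)/2 = 0
  Node 3: (V_3 - 0)/47 + (V_3 - V_1)/1300 + (V_3 - V_2)/2 = 0
Collecting terms (coefficients in siemens):
  0.004556·V_1 - 0.0001·V_2 - 0.0007692·V_3 = 0.01091
  0.5002·V_2 - 0.0001·V_1 - 0.5·V_3 = 0
  0.522·V_3 - 0.0007692·V_1 - 0.5·V_2 = 0
Solving these 3 simultaneous equations (Gaussian elimination) gives:
  V_1 = 2.412 V, V_2 = 0.09481 V, V_3 = 0.09436 V
Part 1:
  Read off the nodal solution: V_1 = 2.412 V
Part 2:
  I_R2 = (V_3 - V_4)/R2 = (0.09436 - 0)/47 = 0.002008 A
  Magnitude: I_R2 = 0.002008 A
Part 3:
  I_R7 = (V_2 - V_3)/R7 = (0.09481 - 0.09436)/2 = 0.0002245 A
  P_R7 = I_R7² × R7 = (0.0002245)² × 2 = 0.0000001008 W
Part 4:
  Power in each resistor, P = (ΔV)²/R:
    P_R1 = (2.412 - 0)²/360 = 0.01617 W
    P_R2 = (0.09436 - 0)²/47 = 0.0001894 W
    P_R3 = (0.09481 - 0)²/13000 = 0.0000006914 W
    P_R4 = (12 - 2.412)²/1100 = 0.08357 W
    P_R5 = (2.412 - 0.09481)²/10000 = 0.0005371 W
    P_R6 = (2.412 - 0.09436)²/1300 = 0.004133 W
    P_R7 = (0.09481 - 0.09436)²/2 = 0.0000001008 W
  P_total = P_R1 + P_R2 + P_R3 + P_R4 + P_R5 + P_R6 + P_R7 = 0.1046 W

Final answers:
1. V_1 = 2.412 V
2. I_R2 = 0.002008 A
3. P_R7 = 1.008e-07 W
4. P_total = 0.1046 W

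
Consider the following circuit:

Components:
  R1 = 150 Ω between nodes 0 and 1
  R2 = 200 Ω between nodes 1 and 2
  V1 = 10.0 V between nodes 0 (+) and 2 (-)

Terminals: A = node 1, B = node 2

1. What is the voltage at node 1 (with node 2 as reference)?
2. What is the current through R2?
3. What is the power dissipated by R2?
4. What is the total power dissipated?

Nodal analysis, taking node 2 as the 0 V reference.
Source V1 fixes V_0 = 10 V.
KCL at each unknown node (sum of currents leaving = 0; resistances in Ω):
  Node 1: (V_1 - 10)/150 + (V_1 - 0)/200 = 0
Collecting terms: 0.01167 × V_1 = 0.06667  =>  V_1 = 5.714 V
Part 1:
  Read off the nodal solution: V_1 = 5.714 V
Part 2:
  I_R2 = (V_1 - V_2)/R2 = (5.714 - 0)/200 = 0.02857 A
  Magnitude: I_R2 = 0.02857 A
Part 3:
  I_R2 = (V_1 - V_2)/R2 = (5.714 - 0)/200 = 0.02857 A
  P_R2 = I_R2² × R2 = (0.02857)² × 200 = 0.1633 W
Part 4:
  Power in each resistor, P = (ΔV)²/R:
    P_R1 = (10 - 5.714)²/150 = 0.1224 W
    P_R2 = (5.714 - 0)²/200 = 0.1633 W
  P_total = P_R1 + P_R2 = 0.2857 W

Final answers:
1. V_1 = 5.714 V
2. I_R2 = 0.02857 A
3. P_R2 = 0.1633 W
4. P_total = 0.2857 W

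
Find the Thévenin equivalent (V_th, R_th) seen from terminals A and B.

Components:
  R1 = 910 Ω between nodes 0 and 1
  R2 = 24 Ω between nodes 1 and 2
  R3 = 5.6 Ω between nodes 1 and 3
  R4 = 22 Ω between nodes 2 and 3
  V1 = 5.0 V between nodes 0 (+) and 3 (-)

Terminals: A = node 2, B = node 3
Step 1 — V_th is the open-circuit voltage V_A - V_B (nothing connected across the terminals).
Nodal analysis, taking node 3 as the 0 V reference.
Source V1 fixes V_0 = 5 V.
KCL at each unknown node (sum of currents leaving = 0; resistances in Ω):
  Node 1: (V_1 - 5)/910 + (V_1 - V_2)/24 + (V_1 - 0)/5.6 = 0
  Node 2: (V_2 - V_1)/24 + (V_2 - 0)/22 = 0
Collecting terms (coefficients in siemens):
  0.2213·V_1 - 0.04167·V_2 = 0.005495
  0.08712·V_2 - 0.04167·V_1 = 0
Determinant D = (0.2213)(0.08712) - (-0.04167)(-0.04167) = 0.01755
V_1 = [(0.005495)(0.08712) - (-0.04167)(0)]/D = 0.02728 V
V_2 = [(0.2213)(0) - (0.005495)(-0.04167)]/D = 0.01305 V
V_th = V_2 - V_3 = 0.01305 - 0 = 0.01305 V
Step 2 — R_th: zero the source — replace V1 by a short circuit (node 3 merges into node 0) — and find the resistance seen between A (node 2) and B (node 0).
Reduce the network between node 2 (A) and node 0 (B) by series/parallel combination:
  Rp1 = R1 ‖ R3 (parallel, both between nodes 0 and 1) = 1/(1/910 + 1/5.6) = 5.566 Ω
  Rs1 = R2 + Rp1 (series, joined only at node 1) = 24 + 5.566 = 29.57 Ω
  Rp2 = R4 ‖ Rs1 (parallel, both between nodes 0 and 2) = 1/(1/22 + 1/29.57) = 12.61 Ω
R_th = 12.61 Ω

Final answer: V_th = 0.01305 V, R_th = 12.61 Ω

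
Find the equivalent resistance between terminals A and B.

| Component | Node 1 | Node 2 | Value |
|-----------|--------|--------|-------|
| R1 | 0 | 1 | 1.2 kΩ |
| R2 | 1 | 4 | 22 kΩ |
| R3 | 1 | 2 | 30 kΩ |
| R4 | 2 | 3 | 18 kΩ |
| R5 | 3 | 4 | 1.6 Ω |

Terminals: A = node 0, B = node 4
Reduce the network between node 0 (A) and node 4 (B) by series/parallel combination:
  Rs1 = R3 + R4 (series, joined only at node 2) = 30000 + 18000 = 48000 Ω
  Rs2 = R5 + Rs1 (series, joined only at node 3) = 1.6 + 48000 = 48000 Ω
  Rp1 = R2 ‖ Rs2 (parallel, both between nodes 1 and 4) = 1/(1/22000 + 1/48000) = 15090 Ω
  Rs3 = R1 + Rp1 (series, joined only at node 1) = 1200 + 15090 = 16290 Ω
R_eq = 16.29 kΩ

Final answer: 16.29 kΩ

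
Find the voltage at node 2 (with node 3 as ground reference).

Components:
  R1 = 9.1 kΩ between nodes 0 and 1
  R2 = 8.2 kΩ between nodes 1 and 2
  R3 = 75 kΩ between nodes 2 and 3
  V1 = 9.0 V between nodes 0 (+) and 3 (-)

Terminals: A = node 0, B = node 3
Nodal analysis, taking node 3 as the 0 V reference.
Source V1 fixes V_0 = 9 V.
KCL at each unknown node (sum of currents leaving = 0; resistances in Ω):
  Node 1: (V_1 - 9)/9100 + (V_1 - V_2)/8200 = 0
  Node 2: (V_2 - V_1)/8200 + (V_2 - 0)/75000 = 0
Collecting terms (coefficients in siemens):
  0.0002318·V_1 - 0.000122·V_2 = 0.000989
  0.0001353·V_2 - 0.000122·V_1 = 0
Determinant D = (0.0002318)(0.0001353) - (-0.000122)(-0.000122) = 0.00000001649
V_1 = [(0.000989)(0.0001353) - (-0.000122)(0)]/D = 8.113 V
V_2 = [(0.0002318)(0) - (0.000989)(-0.000122)]/D = 7.313 V
The requested potential is V_2 = 7.313 V.

Final answer: V_2 = 7.313 V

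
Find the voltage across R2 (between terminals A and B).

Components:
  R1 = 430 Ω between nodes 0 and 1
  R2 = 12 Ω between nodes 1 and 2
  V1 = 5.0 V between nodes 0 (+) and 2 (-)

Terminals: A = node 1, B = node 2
R1 and R2 are in series across V1 (node 0 → node 1 → node 2), and the output A–B is taken across R2, so this is a voltage divider.
Series current: I = V1/(R1 + R2) = 5/(430 + 12) = 5/442 = 0.01131 A
V_R2 = I × R2 = V1 × R2/(R1 + R2) = 5 × 12/442 = 0.1357 V

Final answer: 0.1357 V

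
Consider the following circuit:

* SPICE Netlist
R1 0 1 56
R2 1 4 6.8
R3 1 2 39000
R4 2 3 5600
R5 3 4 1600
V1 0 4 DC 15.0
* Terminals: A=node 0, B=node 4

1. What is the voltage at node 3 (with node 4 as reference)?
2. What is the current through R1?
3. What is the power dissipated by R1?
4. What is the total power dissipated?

Nodal analysis, taking node 4 as the 0 V reference.
Source V1 fixes V_0 = 15 V.
KCL at each unknown node (sum of currents leaving = 0; resistances in Ω):
  Node 1: (V_1 - 15)/56 + (V_1 - 0)/6.8 + (V_1 - V_2)/39000 = 0
  Node 2: (V_2 - V_1)/39000 + (V_2 - V_3)/5600 = 0
  Node 3: (V_3 - V_2)/5600 + (V_3 - 0)/1600 = 0
Collecting terms (coefficients in siemens):
  0.1649·V_1 - 0.00002564·V_2 = 0.2679
  0.0002042·V_2 - 0.00002564·V_1 - 0.0001786·V_3 = 0
  0.0008036·V_3 - 0.0001786·V_2 = 0
Solving these 3 simultaneous equations (Gaussian elimination) gives:
  V_1 = 1.624 V, V_2 = 0.2531 V, V_3 = 0.05624 V
Part 1:
  Read off the nodal solution: V_3 = 0.05624 V
Part 2:
  I_R1 = (V_0 - V_1)/R1 = (15 - 1.624)/56 = 0.2389 A
  Magnitude: I_R1 = 0.2389 A
Part 3:
  I_R1 = (V_0 - V_1)/R1 = (15 - 1.624)/56 = 0.2389 A
  P_R1 = I_R1² × R1 = (0.2389)² × 56 = 3.195 W
Part 4:
  Power in each resistor, P = (ΔV)²/R:
    P_R1 = (15 - 1.624)²/56 = 3.195 W
    P_R2 = (1.624 - 0)²/6.8 = 0.3878 W
    P_R3 = (1.624 - 0.2531)²/39000 = 0.00004819 W
    P_R4 = (0.2531 - 0.05624)²/5600 = 0.000006919 W
    P_R5 = (0.05624 - 0)²/1600 = 0.000001977 W
  P_total = P_R1 + P_R2 + P_R3 + P_R4 + P_R5 = 3.583 W

Final answers:
1. V_3 = 0.05624 V
2. I_R1 = 0.2389 A
3. P_R1 = 3.195 W
4. P_total = 3.583 W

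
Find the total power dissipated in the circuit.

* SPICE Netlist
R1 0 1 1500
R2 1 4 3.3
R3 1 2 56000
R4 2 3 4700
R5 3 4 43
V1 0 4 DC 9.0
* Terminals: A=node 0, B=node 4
Nodal analysis, taking node 4 as the 0 V reference.
Source V1 fixes V_0 = 9 V.
KCL at each unknown node (sum of currents leaving = 0; resistances in Ω):
  Node 1: (V_1 - 9)/1500 + (V_1 - 0)/3.3 + (V_1 - V_2)/56000 = 0
  Node 2: (V_2 - V_1)/56000 + (V_2 - V_3)/4700 = 0
  Node 3: (V_3 - V_2)/4700 + (V_3 - 0)/43 = 0
Collecting terms (coefficients in siemens):
  0.3037·V_1 - 0.00001786·V_2 = 0.006
  0.0002306·V_2 - 0.00001786·V_1 - 0.0002128·V_3 = 0
  0.02347·V_3 - 0.0002128·V_2 = 0
Solving these 3 simultaneous equations (Gaussian elimination) gives:
  V_1 = 0.01976 V, V_2 = 0.001543 V, V_3 = 0.00001398 V
Power in each resistor, P = (ΔV)²/R:
  P_R1 = (9 - 0.01976)²/1500 = 0.05376 W
  P_R2 = (0.01976 - 0)²/3.3 = 0.0001183 W
  P_R3 = (0.01976 - 0.001543)²/56000 = 0.000000005923 W
  P_R4 = (0.001543 - 0.00001398)²/4700 = 0.0000000004971 W
  P_R5 = (0.00001398 - 0)²/43 = 0.000000000004548 W
P_total = P_R1 + P_R2 + P_R3 + P_R4 + P_R5 = 0.05388 W

Final answer: 0.05388 W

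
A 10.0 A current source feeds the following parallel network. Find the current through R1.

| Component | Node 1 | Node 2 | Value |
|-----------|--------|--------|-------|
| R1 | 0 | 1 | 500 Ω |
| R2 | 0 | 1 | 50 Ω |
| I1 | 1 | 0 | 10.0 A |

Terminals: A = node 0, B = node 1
All resistors sit directly between nodes 0 and 1, so they are in parallel and share one voltage V; the full source current 10 A splits among them.
1/R_par = 1/500 + 1/50 = 0.022 S  =>  R_par = 45.45 Ω
V = I × R_par = 10 × 45.45 = 454.5 V
I_R1 = V/R1 = 454.5/500 = 0.9091 A

Final answer: 0.9091 A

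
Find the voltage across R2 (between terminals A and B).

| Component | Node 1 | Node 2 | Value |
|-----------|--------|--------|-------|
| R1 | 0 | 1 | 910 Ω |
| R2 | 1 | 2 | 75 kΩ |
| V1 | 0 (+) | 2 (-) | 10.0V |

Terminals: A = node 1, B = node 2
R1 and R2 are in series across V1 (node 0 → node 1 → node 2), and the output A–B is taken across R2, so this is a voltage divider.
Series current: I = V1/(R1 + R2) = 10/(910 + 75000) = 10/75910 = 0.0001317 A
V_R2 = I × R2 = V1 × R2/(R1 + R2) = 10 × 75000/75910 = 9.88 V

Final answer: 9.88 V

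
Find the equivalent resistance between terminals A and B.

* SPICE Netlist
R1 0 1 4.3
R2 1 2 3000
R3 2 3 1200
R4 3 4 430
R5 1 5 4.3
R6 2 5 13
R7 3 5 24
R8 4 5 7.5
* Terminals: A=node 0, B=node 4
The network is not a plain series/parallel combination. Inject a 1 A test current into terminal A (node 0) and return it from terminal B (node 4); then R_eq = V_A / (1 A).
Nodal analysis, taking node 4 as the 0 V reference.
Current source I_test pushes 1 A into node 0 and draws it out of node 4.
KCL at each unknown node (sum of currents leaving = 0; resistances in Ω):
  Node 0: (V_0 - V_1)/4.3 - 1 = 0
  Node 1: (V_1 - V_0)/4.3 + (V_1 - V_2)/3000 + (V_1 - V_5)/4.3 = 0
  Node 2: (V_2 - V_1)/3000 + (V_2 - V_3)/1200 + (V_2 - V_5)/13 = 0
  Node 3: (V_3 - V_2)/1200 + (V_3 - 0)/430 + (V_3 - V_5)/24 = 0
  Node 5: (V_5 - V_1)/4.3 + (V_5 - V_2)/13 + (V_5 - V_3)/24 + (V_5 - 0)/7.5 = 0
Collecting terms (coefficients in siemens):
  0.2326·V_0 - 0.2326·V_1 = 1
  0.4654·V_1 - 0.2326·V_0 - 0.0003333·V_2 - 0.2326·V_5 = 0
  0.07809·V_2 - 0.0003333·V_1 - 0.0008333·V_3 - 0.07692·V_5 = 0
  0.04483·V_3 - 0.0008333·V_2 - 0.04167·V_5 = 0
  0.4845·V_5 - 0.2326·V_1 - 0.07692·V_2 - 0.04167·V_3 = 0
Solving these 5 simultaneous equations (Gaussian elimination) gives:
  V_0 = 15.97 V, V_1 = 11.67 V, V_2 = 7.392 V, V_3 = 6.995 V
  V_5 = 7.378 V
R_eq = V_0 / 1 A = 15.97 Ω

Final answer: 15.97 Ω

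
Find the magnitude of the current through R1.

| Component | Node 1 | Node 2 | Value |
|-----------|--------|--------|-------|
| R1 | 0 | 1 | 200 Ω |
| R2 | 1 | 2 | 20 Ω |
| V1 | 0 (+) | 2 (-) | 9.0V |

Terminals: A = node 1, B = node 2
Nodal analysis, taking node 2 as the 0 V reference.
Source V1 fixes V_0 = 9 V.
KCL at each unknown node (sum of currents leaving = 0; resistances in Ω):
  Node 1: (V_1 - 9)/200 + (V_1 - 0)/20 = 0
Collecting terms: 0.055 × V_1 = 0.045  =>  V_1 = 0.8182 V
I_R1 = (V_0 - V_1)/R1 = (9 - 0.8182)/200 = 0.04091 A
|I_R1| = 0.04091 A

Final answer: |I_R1| = 0.04091 A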